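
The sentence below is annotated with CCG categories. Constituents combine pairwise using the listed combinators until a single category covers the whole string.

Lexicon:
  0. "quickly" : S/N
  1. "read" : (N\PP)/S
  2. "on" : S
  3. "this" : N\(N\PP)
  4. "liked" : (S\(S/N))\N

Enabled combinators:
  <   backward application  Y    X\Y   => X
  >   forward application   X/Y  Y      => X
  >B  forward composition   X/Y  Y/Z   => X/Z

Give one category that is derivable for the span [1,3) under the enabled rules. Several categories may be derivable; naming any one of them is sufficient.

N\PP

[0,5] S   <
  [0,1] "quickly" : S/N
  [1,5] S\(S/N)   <
    [1,4] N   <
      [1,3] N\PP   >
        [1,2] "read" : (N\PP)/S
        [2,3] "on" : S
      [3,4] "this" : N\(N\PP)
    [4,5] "liked" : (S\(S/N))\N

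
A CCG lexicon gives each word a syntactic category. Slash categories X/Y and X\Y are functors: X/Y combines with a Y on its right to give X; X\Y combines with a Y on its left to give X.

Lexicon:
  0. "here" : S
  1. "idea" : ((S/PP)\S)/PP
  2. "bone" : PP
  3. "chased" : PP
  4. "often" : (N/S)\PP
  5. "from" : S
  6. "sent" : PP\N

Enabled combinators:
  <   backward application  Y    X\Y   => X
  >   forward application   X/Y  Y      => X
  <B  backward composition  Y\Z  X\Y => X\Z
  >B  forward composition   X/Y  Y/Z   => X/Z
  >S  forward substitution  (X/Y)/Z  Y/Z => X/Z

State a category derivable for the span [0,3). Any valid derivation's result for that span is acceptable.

S/PP

[0,7] S   >
  [0,3] S/PP   <
    [0,1] "here" : S
    [1,3] (S/PP)\S   >
      [1,2] "idea" : ((S/PP)\S)/PP
      [2,3] "bone" : PP
  [3,7] PP   <
    [3,6] N   >
      [3,5] N/S   <
        [3,4] "chased" : PP
        [4,5] "often" : (N/S)\PP
      [5,6] "from" : S
    [6,7] "sent" : PP\N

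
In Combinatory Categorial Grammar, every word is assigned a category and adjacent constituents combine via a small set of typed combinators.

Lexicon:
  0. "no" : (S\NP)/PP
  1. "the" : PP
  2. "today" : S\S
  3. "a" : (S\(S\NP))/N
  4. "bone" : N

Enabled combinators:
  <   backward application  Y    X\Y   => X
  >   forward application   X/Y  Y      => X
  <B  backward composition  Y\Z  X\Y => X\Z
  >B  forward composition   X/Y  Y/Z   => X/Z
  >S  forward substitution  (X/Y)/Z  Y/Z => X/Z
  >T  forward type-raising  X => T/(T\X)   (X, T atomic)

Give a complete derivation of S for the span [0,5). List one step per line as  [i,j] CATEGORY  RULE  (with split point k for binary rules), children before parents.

[0,5] S   <
  [0,3] S\NP   <B
    [0,2] S\NP   >
      [0,1] "no" : (S\NP)/PP
      [1,2] "the" : PP
    [2,3] "today" : S\S
  [3,5] S\(S\NP)   >
    [3,4] "a" : (S\(S\NP))/N
    [4,5] "bone" : N

[0,1] (S\NP)/PP  lex  "no"
[1,2] PP  lex  "the"
[0,2] S\NP  >  k=1
[2,3] S\S  lex  "today"
[0,3] S\NP  <B  k=2
[3,4] (S\(S\NP))/N  lex  "a"
[4,5] N  lex  "bone"
[3,5] S\(S\NP)  >  k=4
[0,5] S  <  k=3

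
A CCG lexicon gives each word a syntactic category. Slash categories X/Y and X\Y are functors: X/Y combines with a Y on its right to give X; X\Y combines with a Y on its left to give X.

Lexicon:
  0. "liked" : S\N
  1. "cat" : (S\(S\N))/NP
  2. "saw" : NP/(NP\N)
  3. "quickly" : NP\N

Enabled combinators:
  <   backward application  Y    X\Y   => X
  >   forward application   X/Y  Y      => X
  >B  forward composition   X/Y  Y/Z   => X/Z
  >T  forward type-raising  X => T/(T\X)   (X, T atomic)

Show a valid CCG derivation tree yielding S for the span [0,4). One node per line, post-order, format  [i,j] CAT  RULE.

[0,1] S\N  lex  "liked"
[1,2] (S\(S\N))/NP  lex  "cat"
[2,3] NP/(NP\N)  lex  "saw"
[3,4] NP\N  lex  "quickly"
[2,4] NP  >  k=3
[1,4] S\(S\N)  >  k=2
[0,4] S  <  k=1

[0,4] S   <
  [0,1] "liked" : S\N
  [1,4] S\(S\N)   >
    [1,2] "cat" : (S\(S\N))/NP
    [2,4] NP   >
      [2,3] "saw" : NP/(NP\N)
      [3,4] "quickly" : NP\N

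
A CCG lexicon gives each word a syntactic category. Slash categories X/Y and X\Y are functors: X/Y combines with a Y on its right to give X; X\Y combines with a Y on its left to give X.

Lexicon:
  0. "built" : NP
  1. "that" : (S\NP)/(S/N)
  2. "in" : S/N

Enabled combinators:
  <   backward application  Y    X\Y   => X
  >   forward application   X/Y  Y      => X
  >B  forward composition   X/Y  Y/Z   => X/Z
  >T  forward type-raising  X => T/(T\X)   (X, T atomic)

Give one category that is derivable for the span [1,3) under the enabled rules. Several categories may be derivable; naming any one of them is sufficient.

[0,3] S   <
  [0,1] "built" : NP
  [1,3] S\NP   >
    [1,2] "that" : (S\NP)/(S/N)
    [2,3] "in" : S/N

S\NP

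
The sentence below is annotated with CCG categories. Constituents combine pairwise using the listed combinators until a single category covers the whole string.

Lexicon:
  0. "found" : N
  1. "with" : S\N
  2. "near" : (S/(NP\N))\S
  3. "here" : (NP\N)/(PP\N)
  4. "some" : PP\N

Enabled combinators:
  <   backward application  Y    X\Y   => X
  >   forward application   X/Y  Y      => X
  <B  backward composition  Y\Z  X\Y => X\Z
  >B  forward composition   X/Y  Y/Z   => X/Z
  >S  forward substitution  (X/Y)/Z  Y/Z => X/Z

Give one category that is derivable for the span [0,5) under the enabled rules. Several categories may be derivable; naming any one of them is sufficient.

[0,5] S   >
  [0,3] S/(NP\N)   <
    [0,2] S   <
      [0,1] "found" : N
      [1,2] "with" : S\N
    [2,3] "near" : (S/(NP\N))\S
  [3,5] NP\N   >
    [3,4] "here" : (NP\N)/(PP\N)
    [4,5] "some" : PP\N

S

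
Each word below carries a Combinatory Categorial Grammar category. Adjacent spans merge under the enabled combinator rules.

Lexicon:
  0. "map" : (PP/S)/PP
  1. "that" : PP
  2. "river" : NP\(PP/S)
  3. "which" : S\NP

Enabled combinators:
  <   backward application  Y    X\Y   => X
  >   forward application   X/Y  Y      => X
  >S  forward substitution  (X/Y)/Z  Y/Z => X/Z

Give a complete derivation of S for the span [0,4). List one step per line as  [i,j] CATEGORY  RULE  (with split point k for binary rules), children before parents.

[0,1] (PP/S)/PP  lex  "map"
[1,2] PP  lex  "that"
[0,2] PP/S  >  k=1
[2,3] NP\(PP/S)  lex  "river"
[0,3] NP  <  k=2
[3,4] S\NP  lex  "which"
[0,4] S  <  k=3

[0,4] S   <
  [0,3] NP   <
    [0,2] PP/S   >
      [0,1] "map" : (PP/S)/PP
      [1,2] "that" : PP
    [2,3] "river" : NP\(PP/S)
  [3,4] "which" : S\NP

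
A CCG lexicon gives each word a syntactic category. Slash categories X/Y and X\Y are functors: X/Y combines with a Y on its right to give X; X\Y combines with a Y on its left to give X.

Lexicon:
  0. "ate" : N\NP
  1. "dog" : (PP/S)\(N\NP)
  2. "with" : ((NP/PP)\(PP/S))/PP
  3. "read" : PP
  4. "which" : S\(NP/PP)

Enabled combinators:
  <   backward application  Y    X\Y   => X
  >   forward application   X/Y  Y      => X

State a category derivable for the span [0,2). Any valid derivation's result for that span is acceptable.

[0,5] S   <
  [0,4] NP/PP   <
    [0,2] PP/S   <
      [0,1] "ate" : N\NP
      [1,2] "dog" : (PP/S)\(N\NP)
    [2,4] (NP/PP)\(PP/S)   >
      [2,3] "with" : ((NP/PP)\(PP/S))/PP
      [3,4] "read" : PP
  [4,5] "which" : S\(NP/PP)

PP/S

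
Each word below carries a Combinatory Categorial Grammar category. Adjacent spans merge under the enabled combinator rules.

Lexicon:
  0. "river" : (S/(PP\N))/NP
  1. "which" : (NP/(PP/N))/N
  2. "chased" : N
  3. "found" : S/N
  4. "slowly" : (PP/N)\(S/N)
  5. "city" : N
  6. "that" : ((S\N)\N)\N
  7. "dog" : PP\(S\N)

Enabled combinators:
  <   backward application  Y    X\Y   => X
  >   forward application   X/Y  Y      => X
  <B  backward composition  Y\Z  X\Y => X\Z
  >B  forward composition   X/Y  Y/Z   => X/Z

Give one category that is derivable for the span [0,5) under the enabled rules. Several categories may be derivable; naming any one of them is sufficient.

S/(PP\N)

[0,8] S   >
  [0,5] S/(PP\N)   >
    [0,1] "river" : (S/(PP\N))/NP
    [1,5] NP   >
      [1,3] NP/(PP/N)   >
        [1,2] "which" : (NP/(PP/N))/N
        [2,3] "chased" : N
      [3,5] PP/N   <
        [3,4] "found" : S/N
        [4,5] "slowly" : (PP/N)\(S/N)
  [5,8] PP\N   <B
    [5,7] (S\N)\N   <
      [5,6] "city" : N
      [6,7] "that" : ((S\N)\N)\N
    [7,8] "dog" : PP\(S\N)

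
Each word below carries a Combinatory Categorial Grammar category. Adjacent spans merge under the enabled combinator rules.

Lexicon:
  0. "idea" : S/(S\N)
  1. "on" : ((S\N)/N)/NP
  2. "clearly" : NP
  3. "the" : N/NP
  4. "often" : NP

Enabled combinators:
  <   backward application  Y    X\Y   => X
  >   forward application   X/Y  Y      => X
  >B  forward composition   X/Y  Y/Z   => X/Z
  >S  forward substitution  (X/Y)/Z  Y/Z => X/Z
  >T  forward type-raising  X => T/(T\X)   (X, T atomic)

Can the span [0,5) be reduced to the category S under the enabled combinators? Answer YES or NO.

[0,5] S   >
  [0,1] "idea" : S/(S\N)
  [1,5] S\N   >
    [1,3] (S\N)/N   >
      [1,2] "on" : ((S\N)/N)/NP
      [2,3] "clearly" : NP
    [3,5] N   >
      [3,4] "the" : N/NP
      [4,5] "often" : NP

YES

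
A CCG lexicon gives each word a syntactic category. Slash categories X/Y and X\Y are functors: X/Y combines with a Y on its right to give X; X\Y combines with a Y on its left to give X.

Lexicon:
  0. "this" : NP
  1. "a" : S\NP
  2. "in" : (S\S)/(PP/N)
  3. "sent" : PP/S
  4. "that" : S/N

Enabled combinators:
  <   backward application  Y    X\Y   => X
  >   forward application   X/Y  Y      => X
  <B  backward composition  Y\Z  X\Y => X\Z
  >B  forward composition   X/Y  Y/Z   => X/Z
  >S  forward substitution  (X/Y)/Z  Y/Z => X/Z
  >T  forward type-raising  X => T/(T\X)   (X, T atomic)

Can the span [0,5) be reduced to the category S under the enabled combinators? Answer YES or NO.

YES

[0,5] S   <
  [0,1] "this" : NP
  [1,5] S\NP   <B
    [1,2] "a" : S\NP
    [2,5] S\S   >
      [2,3] "in" : (S\S)/(PP/N)
      [3,5] PP/N   >B
        [3,4] "sent" : PP/S
        [4,5] "that" : S/N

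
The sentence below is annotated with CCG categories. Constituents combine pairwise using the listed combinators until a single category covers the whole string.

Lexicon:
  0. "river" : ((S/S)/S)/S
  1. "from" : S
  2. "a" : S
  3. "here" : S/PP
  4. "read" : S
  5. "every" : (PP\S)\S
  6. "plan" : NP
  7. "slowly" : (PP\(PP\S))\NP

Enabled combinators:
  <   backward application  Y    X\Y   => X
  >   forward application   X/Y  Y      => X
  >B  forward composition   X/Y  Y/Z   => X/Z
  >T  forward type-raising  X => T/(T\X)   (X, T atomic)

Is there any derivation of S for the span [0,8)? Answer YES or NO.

[0,8] S   >
  [0,4] S/PP   >B
    [0,3] S/S   >
      [0,2] (S/S)/S   >
        [0,1] "river" : ((S/S)/S)/S
        [1,2] "from" : S
      [2,3] "a" : S
    [3,4] "here" : S/PP
  [4,8] PP   <
    [4,6] PP\S   <
      [4,5] "read" : S
      [5,6] "every" : (PP\S)\S
    [6,8] PP\(PP\S)   <
      [6,7] "plan" : NP
      [7,8] "slowly" : (PP\(PP\S))\NP

YES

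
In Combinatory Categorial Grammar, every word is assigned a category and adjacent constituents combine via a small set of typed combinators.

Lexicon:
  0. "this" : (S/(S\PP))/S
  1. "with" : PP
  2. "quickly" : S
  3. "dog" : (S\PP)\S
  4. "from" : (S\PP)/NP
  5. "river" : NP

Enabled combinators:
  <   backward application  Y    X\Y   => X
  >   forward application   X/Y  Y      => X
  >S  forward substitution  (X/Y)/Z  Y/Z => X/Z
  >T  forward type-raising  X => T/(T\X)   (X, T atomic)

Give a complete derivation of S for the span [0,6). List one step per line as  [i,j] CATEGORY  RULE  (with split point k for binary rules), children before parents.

[0,1] (S/(S\PP))/S  lex  "this"
[1,2] PP  lex  "with"
[1,2] S/(S\PP)  >T
[2,3] S  lex  "quickly"
[3,4] (S\PP)\S  lex  "dog"
[2,4] S\PP  <  k=3
[1,4] S  >  k=2
[0,4] S/(S\PP)  >  k=1
[4,5] (S\PP)/NP  lex  "from"
[5,6] NP  lex  "river"
[4,6] S\PP  >  k=5
[0,6] S  >  k=4

[0,6] S   >
  [0,4] S/(S\PP)   >
    [0,1] "this" : (S/(S\PP))/S
    [1,4] S   >
      [1,2] S/(S\PP)   >T
        [1,2] "with" : PP
      [2,4] S\PP   <
        [2,3] "quickly" : S
        [3,4] "dog" : (S\PP)\S
  [4,6] S\PP   >
    [4,5] "from" : (S\PP)/NP
    [5,6] "river" : NP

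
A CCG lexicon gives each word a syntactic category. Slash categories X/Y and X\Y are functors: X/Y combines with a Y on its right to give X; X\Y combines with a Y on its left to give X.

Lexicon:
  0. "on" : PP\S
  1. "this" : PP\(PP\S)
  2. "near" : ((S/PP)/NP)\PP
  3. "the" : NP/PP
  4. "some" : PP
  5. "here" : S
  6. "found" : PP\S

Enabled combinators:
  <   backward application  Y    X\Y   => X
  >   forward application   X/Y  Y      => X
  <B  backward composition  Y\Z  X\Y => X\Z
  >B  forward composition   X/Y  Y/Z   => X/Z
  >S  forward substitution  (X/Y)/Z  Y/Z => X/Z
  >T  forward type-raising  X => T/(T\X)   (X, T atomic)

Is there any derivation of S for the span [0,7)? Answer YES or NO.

[0,7] S   >
  [0,5] S/PP   >
    [0,3] (S/PP)/NP   <
      [0,2] PP   <
        [0,1] "on" : PP\S
        [1,2] "this" : PP\(PP\S)
      [2,3] "near" : ((S/PP)/NP)\PP
    [3,5] NP   >
      [3,4] "the" : NP/PP
      [4,5] "some" : PP
  [5,7] PP   <
    [5,6] "here" : S
    [6,7] "found" : PP\S

YES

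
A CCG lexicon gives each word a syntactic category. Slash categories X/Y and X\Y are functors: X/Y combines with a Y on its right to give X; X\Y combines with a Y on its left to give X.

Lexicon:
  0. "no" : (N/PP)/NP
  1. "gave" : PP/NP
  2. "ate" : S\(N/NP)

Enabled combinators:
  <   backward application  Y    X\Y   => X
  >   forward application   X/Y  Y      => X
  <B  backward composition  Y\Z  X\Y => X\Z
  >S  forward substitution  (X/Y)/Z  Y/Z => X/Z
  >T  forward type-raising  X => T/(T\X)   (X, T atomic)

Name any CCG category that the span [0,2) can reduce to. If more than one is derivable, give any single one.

N/NP

[0,3] S   <
  [0,2] N/NP   >S
    [0,1] "no" : (N/PP)/NP
    [1,2] "gave" : PP/NP
  [2,3] "ate" : S\(N/NP)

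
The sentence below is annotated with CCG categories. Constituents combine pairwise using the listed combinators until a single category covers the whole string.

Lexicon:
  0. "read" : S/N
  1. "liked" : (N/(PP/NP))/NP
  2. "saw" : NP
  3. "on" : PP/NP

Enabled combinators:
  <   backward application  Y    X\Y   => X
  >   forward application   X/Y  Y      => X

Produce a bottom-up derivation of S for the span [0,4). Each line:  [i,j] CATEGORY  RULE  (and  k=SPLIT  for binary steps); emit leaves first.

[0,4] S   >
  [0,1] "read" : S/N
  [1,4] N   >
    [1,3] N/(PP/NP)   >
      [1,2] "liked" : (N/(PP/NP))/NP
      [2,3] "saw" : NP
    [3,4] "on" : PP/NP

[0,1] S/N  lex  "read"
[1,2] (N/(PP/NP))/NP  lex  "liked"
[2,3] NP  lex  "saw"
[1,3] N/(PP/NP)  >  k=2
[3,4] PP/NP  lex  "on"
[1,4] N  >  k=3
[0,4] S  >  k=1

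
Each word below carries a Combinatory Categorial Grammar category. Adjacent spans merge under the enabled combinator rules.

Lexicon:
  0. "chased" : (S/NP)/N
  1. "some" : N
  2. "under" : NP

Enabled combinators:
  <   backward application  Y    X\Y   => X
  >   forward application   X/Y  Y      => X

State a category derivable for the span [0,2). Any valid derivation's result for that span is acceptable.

[0,3] S   >
  [0,2] S/NP   >
    [0,1] "chased" : (S/NP)/N
    [1,2] "some" : N
  [2,3] "under" : NP

S/NP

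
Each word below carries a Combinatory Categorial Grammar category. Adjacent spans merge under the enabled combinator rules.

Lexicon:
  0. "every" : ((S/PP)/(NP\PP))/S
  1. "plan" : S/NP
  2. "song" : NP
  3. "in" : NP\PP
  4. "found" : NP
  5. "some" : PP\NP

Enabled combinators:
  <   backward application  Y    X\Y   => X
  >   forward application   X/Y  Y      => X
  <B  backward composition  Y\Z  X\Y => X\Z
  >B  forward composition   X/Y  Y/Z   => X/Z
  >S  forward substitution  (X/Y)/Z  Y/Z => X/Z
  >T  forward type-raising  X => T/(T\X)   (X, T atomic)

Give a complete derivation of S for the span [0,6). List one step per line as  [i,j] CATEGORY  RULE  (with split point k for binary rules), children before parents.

[0,1] ((S/PP)/(NP\PP))/S  lex  "every"
[1,2] S/NP  lex  "plan"
[2,3] NP  lex  "song"
[1,3] S  >  k=2
[0,3] (S/PP)/(NP\PP)  >  k=1
[3,4] NP\PP  lex  "in"
[0,4] S/PP  >  k=3
[4,5] NP  lex  "found"
[5,6] PP\NP  lex  "some"
[4,6] PP  <  k=5
[0,6] S  >  k=4

[0,6] S   >
  [0,4] S/PP   >
    [0,3] (S/PP)/(NP\PP)   >
      [0,1] "every" : ((S/PP)/(NP\PP))/S
      [1,3] S   >
        [1,2] "plan" : S/NP
        [2,3] "song" : NP
    [3,4] "in" : NP\PP
  [4,6] PP   <
    [4,5] "found" : NP
    [5,6] "some" : PP\NP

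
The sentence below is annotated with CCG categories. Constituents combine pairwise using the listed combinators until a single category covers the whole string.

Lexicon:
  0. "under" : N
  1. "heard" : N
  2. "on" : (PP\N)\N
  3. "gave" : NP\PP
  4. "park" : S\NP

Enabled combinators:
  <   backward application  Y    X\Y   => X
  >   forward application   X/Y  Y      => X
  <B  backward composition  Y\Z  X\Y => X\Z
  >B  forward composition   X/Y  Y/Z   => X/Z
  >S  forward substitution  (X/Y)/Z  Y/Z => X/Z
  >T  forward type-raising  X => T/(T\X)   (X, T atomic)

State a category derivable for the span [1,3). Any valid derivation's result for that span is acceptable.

[0,5] S   <
  [0,1] "under" : N
  [1,5] S\N   <B
    [1,3] PP\N   <
      [1,2] "heard" : N
      [2,3] "on" : (PP\N)\N
    [3,5] S\PP   <B
      [3,4] "gave" : NP\PP
      [4,5] "park" : S\NP

PP\N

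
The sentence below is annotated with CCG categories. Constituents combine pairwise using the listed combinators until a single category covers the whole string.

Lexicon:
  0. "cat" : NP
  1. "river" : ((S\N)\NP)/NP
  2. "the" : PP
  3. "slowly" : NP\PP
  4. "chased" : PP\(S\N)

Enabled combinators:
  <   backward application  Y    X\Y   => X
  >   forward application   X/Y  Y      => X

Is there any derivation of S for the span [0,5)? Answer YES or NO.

NO

NP ((S\N)\NP)/NP PP NP\PP PP\(S\N)
CKY chart[0,5] = {PP}; S ∉ chart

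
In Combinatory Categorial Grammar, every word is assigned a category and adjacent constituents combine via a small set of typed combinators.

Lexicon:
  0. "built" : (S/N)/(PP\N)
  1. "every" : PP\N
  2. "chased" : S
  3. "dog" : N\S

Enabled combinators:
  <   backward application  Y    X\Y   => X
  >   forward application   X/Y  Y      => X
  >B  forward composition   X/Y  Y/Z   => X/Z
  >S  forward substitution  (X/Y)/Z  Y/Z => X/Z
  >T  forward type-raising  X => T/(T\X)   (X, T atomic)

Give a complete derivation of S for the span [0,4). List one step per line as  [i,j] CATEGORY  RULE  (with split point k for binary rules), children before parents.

[0,4] S   >
  [0,2] S/N   >
    [0,1] "built" : (S/N)/(PP\N)
    [1,2] "every" : PP\N
  [2,4] N   <
    [2,3] "chased" : S
    [3,4] "dog" : N\S

[0,1] (S/N)/(PP\N)  lex  "built"
[1,2] PP\N  lex  "every"
[0,2] S/N  >  k=1
[2,3] S  lex  "chased"
[3,4] N\S  lex  "dog"
[2,4] N  <  k=3
[0,4] S  >  k=2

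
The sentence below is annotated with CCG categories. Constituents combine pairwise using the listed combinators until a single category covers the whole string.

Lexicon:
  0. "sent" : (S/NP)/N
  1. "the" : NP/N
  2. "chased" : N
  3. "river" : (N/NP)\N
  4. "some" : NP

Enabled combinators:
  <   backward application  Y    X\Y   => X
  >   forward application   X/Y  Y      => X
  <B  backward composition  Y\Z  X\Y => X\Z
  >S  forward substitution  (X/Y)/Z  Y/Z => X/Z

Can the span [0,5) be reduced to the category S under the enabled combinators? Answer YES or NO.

YES

[0,5] S   >
  [0,2] S/N   >S
    [0,1] "sent" : (S/NP)/N
    [1,2] "the" : NP/N
  [2,5] N   >
    [2,4] N/NP   <
      [2,3] "chased" : N
      [3,4] "river" : (N/NP)\N
    [4,5] "some" : NP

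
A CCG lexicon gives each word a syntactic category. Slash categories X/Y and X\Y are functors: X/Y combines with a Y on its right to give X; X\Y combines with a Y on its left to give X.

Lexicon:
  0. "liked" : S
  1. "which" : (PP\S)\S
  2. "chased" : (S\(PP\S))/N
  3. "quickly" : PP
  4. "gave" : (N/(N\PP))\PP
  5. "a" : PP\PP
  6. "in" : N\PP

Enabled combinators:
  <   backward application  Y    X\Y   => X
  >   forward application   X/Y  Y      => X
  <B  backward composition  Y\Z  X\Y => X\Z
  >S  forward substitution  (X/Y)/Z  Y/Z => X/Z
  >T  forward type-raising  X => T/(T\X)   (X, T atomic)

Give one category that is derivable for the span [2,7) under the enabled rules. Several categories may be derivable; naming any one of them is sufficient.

[0,7] S   <
  [0,2] PP\S   <
    [0,1] "liked" : S
    [1,2] "which" : (PP\S)\S
  [2,7] S\(PP\S)   >
    [2,3] "chased" : (S\(PP\S))/N
    [3,7] N   >
      [3,5] N/(N\PP)   <
        [3,4] "quickly" : PP
        [4,5] "gave" : (N/(N\PP))\PP
      [5,7] N\PP   <B
        [5,6] "a" : PP\PP
        [6,7] "in" : N\PP

S\(PP\S)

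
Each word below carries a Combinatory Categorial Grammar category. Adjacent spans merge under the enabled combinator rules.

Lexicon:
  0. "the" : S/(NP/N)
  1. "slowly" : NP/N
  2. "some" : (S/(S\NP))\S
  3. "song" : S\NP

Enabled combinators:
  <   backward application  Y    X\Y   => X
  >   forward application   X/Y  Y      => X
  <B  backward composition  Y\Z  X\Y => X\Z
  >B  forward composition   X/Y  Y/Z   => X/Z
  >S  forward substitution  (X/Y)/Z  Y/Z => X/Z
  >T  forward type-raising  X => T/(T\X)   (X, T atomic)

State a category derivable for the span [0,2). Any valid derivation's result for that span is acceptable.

[0,4] S   >
  [0,3] S/(S\NP)   <
    [0,2] S   >
      [0,1] "the" : S/(NP/N)
      [1,2] "slowly" : NP/N
    [2,3] "some" : (S/(S\NP))\S
  [3,4] "song" : S\NP

S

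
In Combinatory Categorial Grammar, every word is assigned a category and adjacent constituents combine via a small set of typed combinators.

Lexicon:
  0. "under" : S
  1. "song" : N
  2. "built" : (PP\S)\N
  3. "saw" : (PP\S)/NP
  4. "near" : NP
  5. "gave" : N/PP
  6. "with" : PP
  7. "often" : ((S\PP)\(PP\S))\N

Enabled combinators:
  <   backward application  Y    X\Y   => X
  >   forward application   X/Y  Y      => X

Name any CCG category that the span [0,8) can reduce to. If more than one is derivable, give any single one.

[0,8] S   <
  [0,3] PP   <
    [0,1] "under" : S
    [1,3] PP\S   <
      [1,2] "song" : N
      [2,3] "built" : (PP\S)\N
  [3,8] S\PP   <
    [3,5] PP\S   >
      [3,4] "saw" : (PP\S)/NP
      [4,5] "near" : NP
    [5,8] (S\PP)\(PP\S)   <
      [5,7] N   >
        [5,6] "gave" : N/PP
        [6,7] "with" : PP
      [7,8] "often" : ((S\PP)\(PP\S))\N

S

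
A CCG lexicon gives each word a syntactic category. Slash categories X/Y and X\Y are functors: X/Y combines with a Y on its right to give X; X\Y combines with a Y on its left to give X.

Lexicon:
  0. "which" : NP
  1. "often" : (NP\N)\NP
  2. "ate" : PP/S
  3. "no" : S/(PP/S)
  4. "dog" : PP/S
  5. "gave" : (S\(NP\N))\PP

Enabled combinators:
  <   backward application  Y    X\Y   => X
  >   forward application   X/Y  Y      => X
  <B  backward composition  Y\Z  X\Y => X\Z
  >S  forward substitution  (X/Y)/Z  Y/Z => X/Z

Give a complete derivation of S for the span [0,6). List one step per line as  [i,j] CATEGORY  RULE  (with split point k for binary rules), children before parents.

[0,1] NP  lex  "which"
[1,2] (NP\N)\NP  lex  "often"
[2,3] PP/S  lex  "ate"
[3,4] S/(PP/S)  lex  "no"
[4,5] PP/S  lex  "dog"
[3,5] S  >  k=4
[2,5] PP  >  k=3
[5,6] (S\(NP\N))\PP  lex  "gave"
[2,6] S\(NP\N)  <  k=5
[1,6] S\NP  <B  k=2
[0,6] S  <  k=1

[0,6] S   <
  [0,1] "which" : NP
  [1,6] S\NP   <B
    [1,2] "often" : (NP\N)\NP
    [2,6] S\(NP\N)   <
      [2,5] PP   >
        [2,3] "ate" : PP/S
        [3,5] S   >
          [3,4] "no" : S/(PP/S)
          [4,5] "dog" : PP/S
      [5,6] "gave" : (S\(NP\N))\PP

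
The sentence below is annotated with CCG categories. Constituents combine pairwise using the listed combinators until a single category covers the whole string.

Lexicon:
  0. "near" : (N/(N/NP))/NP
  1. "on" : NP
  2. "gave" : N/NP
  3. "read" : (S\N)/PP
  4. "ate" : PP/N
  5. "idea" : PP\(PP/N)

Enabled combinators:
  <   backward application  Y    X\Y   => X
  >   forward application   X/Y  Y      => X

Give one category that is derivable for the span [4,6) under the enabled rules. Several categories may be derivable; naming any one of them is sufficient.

PP

[0,6] S   <
  [0,3] N   >
    [0,2] N/(N/NP)   >
      [0,1] "near" : (N/(N/NP))/NP
      [1,2] "on" : NP
    [2,3] "gave" : N/NP
  [3,6] S\N   >
    [3,4] "read" : (S\N)/PP
    [4,6] PP   <
      [4,5] "ate" : PP/N
      [5,6] "idea" : PP\(PP/N)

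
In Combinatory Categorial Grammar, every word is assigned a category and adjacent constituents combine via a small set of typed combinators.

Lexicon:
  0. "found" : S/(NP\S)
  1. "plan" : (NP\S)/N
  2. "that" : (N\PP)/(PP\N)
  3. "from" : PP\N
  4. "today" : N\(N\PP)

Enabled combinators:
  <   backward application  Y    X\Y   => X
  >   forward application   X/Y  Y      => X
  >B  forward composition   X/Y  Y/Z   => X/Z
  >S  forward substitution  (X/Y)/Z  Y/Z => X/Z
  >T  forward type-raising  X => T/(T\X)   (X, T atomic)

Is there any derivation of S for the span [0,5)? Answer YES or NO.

[0,5] S   >
  [0,2] S/N   >B
    [0,1] "found" : S/(NP\S)
    [1,2] "plan" : (NP\S)/N
  [2,5] N   <
    [2,4] N\PP   >
      [2,3] "that" : (N\PP)/(PP\N)
      [3,4] "from" : PP\N
    [4,5] "today" : N\(N\PP)

YES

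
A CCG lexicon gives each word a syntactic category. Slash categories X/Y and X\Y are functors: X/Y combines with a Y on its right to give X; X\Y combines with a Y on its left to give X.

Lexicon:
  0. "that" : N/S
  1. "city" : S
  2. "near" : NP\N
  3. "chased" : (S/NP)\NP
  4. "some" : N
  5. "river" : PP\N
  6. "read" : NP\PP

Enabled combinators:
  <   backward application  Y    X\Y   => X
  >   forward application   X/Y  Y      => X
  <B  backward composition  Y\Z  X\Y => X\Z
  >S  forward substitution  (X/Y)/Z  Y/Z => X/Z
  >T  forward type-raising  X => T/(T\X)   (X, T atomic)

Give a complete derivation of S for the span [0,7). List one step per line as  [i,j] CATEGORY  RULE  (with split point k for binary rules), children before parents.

[0,1] N/S  lex  "that"
[1,2] S  lex  "city"
[0,2] N  >  k=1
[2,3] NP\N  lex  "near"
[0,3] NP  <  k=2
[3,4] (S/NP)\NP  lex  "chased"
[0,4] S/NP  <  k=3
[4,5] N  lex  "some"
[5,6] PP\N  lex  "river"
[4,6] PP  <  k=5
[6,7] NP\PP  lex  "read"
[4,7] NP  <  k=6
[0,7] S  >  k=4

[0,7] S   >
  [0,4] S/NP   <
    [0,3] NP   <
      [0,2] N   >
        [0,1] "that" : N/S
        [1,2] "city" : S
      [2,3] "near" : NP\N
    [3,4] "chased" : (S/NP)\NP
  [4,7] NP   <
    [4,6] PP   <
      [4,5] "some" : N
      [5,6] "river" : PP\N
    [6,7] "read" : NP\PP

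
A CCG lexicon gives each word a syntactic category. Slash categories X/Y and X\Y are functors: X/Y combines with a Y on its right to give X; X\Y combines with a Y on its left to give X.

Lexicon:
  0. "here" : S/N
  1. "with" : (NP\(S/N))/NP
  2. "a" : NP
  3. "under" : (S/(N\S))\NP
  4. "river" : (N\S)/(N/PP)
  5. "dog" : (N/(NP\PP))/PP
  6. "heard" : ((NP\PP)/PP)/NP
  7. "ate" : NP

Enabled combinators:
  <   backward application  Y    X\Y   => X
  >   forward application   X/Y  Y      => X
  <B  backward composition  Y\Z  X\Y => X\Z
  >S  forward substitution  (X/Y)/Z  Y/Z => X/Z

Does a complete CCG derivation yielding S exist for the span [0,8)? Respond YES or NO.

YES

[0,8] S   >
  [0,4] S/(N\S)   <
    [0,3] NP   <
      [0,1] "here" : S/N
      [1,3] NP\(S/N)   >
        [1,2] "with" : (NP\(S/N))/NP
        [2,3] "a" : NP
    [3,4] "under" : (S/(N\S))\NP
  [4,8] N\S   >
    [4,5] "river" : (N\S)/(N/PP)
    [5,8] N/PP   >S
      [5,6] "dog" : (N/(NP\PP))/PP
      [6,8] (NP\PP)/PP   >
        [6,7] "heard" : ((NP\PP)/PP)/NP
        [7,8] "ate" : NP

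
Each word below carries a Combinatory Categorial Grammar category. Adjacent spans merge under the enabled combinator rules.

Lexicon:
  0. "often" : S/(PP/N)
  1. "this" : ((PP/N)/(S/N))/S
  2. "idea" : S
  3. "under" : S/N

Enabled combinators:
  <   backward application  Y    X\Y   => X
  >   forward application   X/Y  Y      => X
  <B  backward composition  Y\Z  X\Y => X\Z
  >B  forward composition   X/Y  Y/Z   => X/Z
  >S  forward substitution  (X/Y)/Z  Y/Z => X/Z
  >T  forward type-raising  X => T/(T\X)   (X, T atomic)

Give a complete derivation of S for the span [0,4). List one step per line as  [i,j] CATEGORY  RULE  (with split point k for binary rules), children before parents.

[0,4] S   >
  [0,1] "often" : S/(PP/N)
  [1,4] PP/N   >
    [1,3] (PP/N)/(S/N)   >
      [1,2] "this" : ((PP/N)/(S/N))/S
      [2,3] "idea" : S
    [3,4] "under" : S/N

[0,1] S/(PP/N)  lex  "often"
[1,2] ((PP/N)/(S/N))/S  lex  "this"
[2,3] S  lex  "idea"
[1,3] (PP/N)/(S/N)  >  k=2
[3,4] S/N  lex  "under"
[1,4] PP/N  >  k=3
[0,4] S  >  k=1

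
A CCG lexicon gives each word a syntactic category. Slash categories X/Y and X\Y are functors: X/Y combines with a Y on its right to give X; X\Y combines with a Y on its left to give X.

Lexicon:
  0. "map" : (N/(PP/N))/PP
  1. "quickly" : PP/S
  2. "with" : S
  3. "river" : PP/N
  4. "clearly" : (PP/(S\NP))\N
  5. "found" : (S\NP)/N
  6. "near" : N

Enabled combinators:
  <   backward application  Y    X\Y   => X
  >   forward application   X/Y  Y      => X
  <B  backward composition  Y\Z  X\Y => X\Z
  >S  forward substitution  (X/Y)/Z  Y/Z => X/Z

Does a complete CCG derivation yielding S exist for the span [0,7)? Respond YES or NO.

(N/(PP/N))/PP PP/S S PP/N (PP/(S\NP))\N (S\NP)/N N
CKY chart[0,7] = {PP}; S ∉ chart

NO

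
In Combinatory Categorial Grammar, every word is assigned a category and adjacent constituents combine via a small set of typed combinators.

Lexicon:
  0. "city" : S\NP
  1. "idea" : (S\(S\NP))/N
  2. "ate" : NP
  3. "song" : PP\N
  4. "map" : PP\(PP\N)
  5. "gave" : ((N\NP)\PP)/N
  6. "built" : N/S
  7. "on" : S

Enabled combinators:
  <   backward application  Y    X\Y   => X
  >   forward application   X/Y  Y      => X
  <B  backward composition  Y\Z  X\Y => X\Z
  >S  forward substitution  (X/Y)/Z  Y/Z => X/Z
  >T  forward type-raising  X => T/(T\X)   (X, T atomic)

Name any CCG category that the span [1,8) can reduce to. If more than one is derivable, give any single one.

S\(S\NP)

[0,8] S   <
  [0,1] "city" : S\NP
  [1,8] S\(S\NP)   >
    [1,2] "idea" : (S\(S\NP))/N
    [2,8] N   <
      [2,3] "ate" : NP
      [3,8] N\NP   <
        [3,5] PP   <
          [3,4] "song" : PP\N
          [4,5] "map" : PP\(PP\N)
        [5,8] (N\NP)\PP   >
          [5,6] "gave" : ((N\NP)\PP)/N
          [6,8] N   >
            [6,7] "built" : N/S
            [7,8] "on" : S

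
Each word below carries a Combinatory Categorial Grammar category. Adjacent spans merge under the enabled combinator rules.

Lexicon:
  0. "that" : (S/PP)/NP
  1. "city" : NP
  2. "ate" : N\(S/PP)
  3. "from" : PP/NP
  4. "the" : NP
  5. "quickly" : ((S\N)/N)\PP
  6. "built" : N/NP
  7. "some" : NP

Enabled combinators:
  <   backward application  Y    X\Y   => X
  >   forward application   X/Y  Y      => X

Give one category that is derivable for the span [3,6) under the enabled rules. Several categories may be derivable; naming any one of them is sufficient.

[0,8] S   <
  [0,3] N   <
    [0,2] S/PP   >
      [0,1] "that" : (S/PP)/NP
      [1,2] "city" : NP
    [2,3] "ate" : N\(S/PP)
  [3,8] S\N   >
    [3,6] (S\N)/N   <
      [3,5] PP   >
        [3,4] "from" : PP/NP
        [4,5] "the" : NP
      [5,6] "quickly" : ((S\N)/N)\PP
    [6,8] N   >
      [6,7] "built" : N/NP
      [7,8] "some" : NP

(S\N)/N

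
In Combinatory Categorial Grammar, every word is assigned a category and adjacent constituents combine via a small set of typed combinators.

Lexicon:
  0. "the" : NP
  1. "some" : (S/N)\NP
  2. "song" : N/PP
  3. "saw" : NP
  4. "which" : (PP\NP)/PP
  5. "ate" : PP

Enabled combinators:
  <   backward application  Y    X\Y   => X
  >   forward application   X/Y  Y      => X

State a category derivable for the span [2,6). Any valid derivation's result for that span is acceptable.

N

[0,6] S   >
  [0,2] S/N   <
    [0,1] "the" : NP
    [1,2] "some" : (S/N)\NP
  [2,6] N   >
    [2,3] "song" : N/PP
    [3,6] PP   <
      [3,4] "saw" : NP
      [4,6] PP\NP   >
        [4,5] "which" : (PP\NP)/PP
        [5,6] "ate" : PP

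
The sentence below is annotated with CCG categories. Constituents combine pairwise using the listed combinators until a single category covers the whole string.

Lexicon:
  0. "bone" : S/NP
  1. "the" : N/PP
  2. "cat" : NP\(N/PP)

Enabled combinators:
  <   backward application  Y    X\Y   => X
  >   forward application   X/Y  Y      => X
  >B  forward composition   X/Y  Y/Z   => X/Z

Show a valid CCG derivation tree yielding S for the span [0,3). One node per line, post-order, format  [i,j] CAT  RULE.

[0,3] S   >
  [0,1] "bone" : S/NP
  [1,3] NP   <
    [1,2] "the" : N/PP
    [2,3] "cat" : NP\(N/PP)

[0,1] S/NP  lex  "bone"
[1,2] N/PP  lex  "the"
[2,3] NP\(N/PP)  lex  "cat"
[1,3] NP  <  k=2
[0,3] S  >  k=1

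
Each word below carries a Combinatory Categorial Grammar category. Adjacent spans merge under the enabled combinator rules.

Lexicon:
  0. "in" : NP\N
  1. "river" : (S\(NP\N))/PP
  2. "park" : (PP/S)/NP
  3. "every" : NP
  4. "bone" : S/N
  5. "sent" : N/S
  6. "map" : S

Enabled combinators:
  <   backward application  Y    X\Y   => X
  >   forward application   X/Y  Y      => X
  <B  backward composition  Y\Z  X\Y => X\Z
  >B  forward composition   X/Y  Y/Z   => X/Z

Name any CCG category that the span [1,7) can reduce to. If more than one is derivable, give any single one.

[0,7] S   <
  [0,1] "in" : NP\N
  [1,7] S\(NP\N)   >
    [1,2] "river" : (S\(NP\N))/PP
    [2,7] PP   >
      [2,4] PP/S   >
        [2,3] "park" : (PP/S)/NP
        [3,4] "every" : NP
      [4,7] S   >
        [4,5] "bone" : S/N
        [5,7] N   >
          [5,6] "sent" : N/S
          [6,7] "map" : S

S\(NP\N)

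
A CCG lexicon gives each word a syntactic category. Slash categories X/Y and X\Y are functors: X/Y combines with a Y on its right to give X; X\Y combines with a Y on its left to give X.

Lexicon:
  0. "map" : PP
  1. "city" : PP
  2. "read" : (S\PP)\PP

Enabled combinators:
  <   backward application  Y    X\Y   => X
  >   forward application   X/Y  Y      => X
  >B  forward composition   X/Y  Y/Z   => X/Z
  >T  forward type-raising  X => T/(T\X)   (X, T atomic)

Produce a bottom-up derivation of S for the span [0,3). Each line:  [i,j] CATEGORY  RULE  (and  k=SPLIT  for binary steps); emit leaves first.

[0,3] S   <
  [0,1] "map" : PP
  [1,3] S\PP   <
    [1,2] "city" : PP
    [2,3] "read" : (S\PP)\PP

[0,1] PP  lex  "map"
[1,2] PP  lex  "city"
[2,3] (S\PP)\PP  lex  "read"
[1,3] S\PP  <  k=2
[0,3] S  <  k=1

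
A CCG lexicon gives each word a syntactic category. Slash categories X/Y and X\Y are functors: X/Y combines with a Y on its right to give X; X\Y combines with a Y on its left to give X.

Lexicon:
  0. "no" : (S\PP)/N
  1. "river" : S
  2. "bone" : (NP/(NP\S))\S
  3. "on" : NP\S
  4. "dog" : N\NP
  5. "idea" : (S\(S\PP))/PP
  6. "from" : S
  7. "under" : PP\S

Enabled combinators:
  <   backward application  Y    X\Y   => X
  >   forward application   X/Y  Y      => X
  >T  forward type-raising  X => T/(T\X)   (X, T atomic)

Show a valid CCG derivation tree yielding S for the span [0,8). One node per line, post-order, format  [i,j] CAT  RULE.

[0,1] (S\PP)/N  lex  "no"
[1,2] S  lex  "river"
[2,3] (NP/(NP\S))\S  lex  "bone"
[1,3] NP/(NP\S)  <  k=2
[3,4] NP\S  lex  "on"
[1,4] NP  >  k=3
[4,5] N\NP  lex  "dog"
[1,5] N  <  k=4
[0,5] S\PP  >  k=1
[5,6] (S\(S\PP))/PP  lex  "idea"
[6,7] S  lex  "from"
[7,8] PP\S  lex  "under"
[6,8] PP  <  k=7
[5,8] S\(S\PP)  >  k=6
[0,8] S  <  k=5

[0,8] S   <
  [0,5] S\PP   >
    [0,1] "no" : (S\PP)/N
    [1,5] N   <
      [1,4] NP   >
        [1,3] NP/(NP\S)   <
          [1,2] "river" : S
          [2,3] "bone" : (NP/(NP\S))\S
        [3,4] "on" : NP\S
      [4,5] "dog" : N\NP
  [5,8] S\(S\PP)   >
    [5,6] "idea" : (S\(S\PP))/PP
    [6,8] PP   <
      [6,7] "from" : S
      [7,8] "under" : PP\S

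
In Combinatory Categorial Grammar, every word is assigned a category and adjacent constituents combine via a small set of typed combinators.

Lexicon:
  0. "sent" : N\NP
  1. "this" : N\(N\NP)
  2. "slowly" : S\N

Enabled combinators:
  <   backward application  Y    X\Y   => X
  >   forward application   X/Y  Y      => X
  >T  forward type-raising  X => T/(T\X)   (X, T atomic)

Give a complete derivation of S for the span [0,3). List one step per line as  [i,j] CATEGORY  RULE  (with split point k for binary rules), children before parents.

[0,1] N\NP  lex  "sent"
[1,2] N\(N\NP)  lex  "this"
[0,2] N  <  k=1
[2,3] S\N  lex  "slowly"
[0,3] S  <  k=2

[0,3] S   <
  [0,2] N   <
    [0,1] "sent" : N\NP
    [1,2] "this" : N\(N\NP)
  [2,3] "slowly" : S\N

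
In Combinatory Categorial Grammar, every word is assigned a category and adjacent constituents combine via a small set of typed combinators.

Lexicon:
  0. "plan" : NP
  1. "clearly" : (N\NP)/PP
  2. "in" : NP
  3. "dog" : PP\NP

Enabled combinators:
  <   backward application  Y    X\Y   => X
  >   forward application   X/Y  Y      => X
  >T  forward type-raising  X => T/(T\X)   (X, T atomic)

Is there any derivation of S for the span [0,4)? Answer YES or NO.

NO

NP (N\NP)/PP NP PP\NP
CKY chart[0,4] = {N, N/(N\N), NP/(NP\N), PP/(PP\N), S/(S\N)}; S ∉ chart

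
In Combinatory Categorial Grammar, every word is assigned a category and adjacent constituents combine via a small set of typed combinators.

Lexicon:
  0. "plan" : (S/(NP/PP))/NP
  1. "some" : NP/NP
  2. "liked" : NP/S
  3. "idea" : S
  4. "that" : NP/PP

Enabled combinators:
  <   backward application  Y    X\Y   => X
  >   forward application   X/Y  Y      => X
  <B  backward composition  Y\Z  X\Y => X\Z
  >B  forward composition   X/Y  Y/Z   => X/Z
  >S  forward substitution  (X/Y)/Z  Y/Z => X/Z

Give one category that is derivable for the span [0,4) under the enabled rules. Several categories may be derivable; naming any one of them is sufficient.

[0,5] S   >
  [0,4] S/(NP/PP)   >
    [0,1] "plan" : (S/(NP/PP))/NP
    [1,4] NP   >
      [1,3] NP/S   >B
        [1,2] "some" : NP/NP
        [2,3] "liked" : NP/S
      [3,4] "idea" : S
  [4,5] "that" : NP/PP

S/(NP/PP)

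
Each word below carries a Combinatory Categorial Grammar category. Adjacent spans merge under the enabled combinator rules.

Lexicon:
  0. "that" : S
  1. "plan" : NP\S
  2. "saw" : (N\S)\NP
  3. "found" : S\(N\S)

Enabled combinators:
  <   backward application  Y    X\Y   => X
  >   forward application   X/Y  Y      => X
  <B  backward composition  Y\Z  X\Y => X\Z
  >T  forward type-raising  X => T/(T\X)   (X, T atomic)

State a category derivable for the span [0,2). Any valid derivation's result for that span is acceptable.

[0,4] S   <
  [0,2] NP   <
    [0,1] "that" : S
    [1,2] "plan" : NP\S
  [2,4] S\NP   <B
    [2,3] "saw" : (N\S)\NP
    [3,4] "found" : S\(N\S)

NP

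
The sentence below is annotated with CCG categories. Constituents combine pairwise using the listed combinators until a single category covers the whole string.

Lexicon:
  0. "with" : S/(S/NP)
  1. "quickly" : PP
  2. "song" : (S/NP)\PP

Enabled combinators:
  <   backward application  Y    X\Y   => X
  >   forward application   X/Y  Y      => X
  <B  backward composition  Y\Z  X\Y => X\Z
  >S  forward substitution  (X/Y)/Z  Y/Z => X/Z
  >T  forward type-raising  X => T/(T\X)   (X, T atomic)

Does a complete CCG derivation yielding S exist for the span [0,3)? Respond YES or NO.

YES

[0,3] S   >
  [0,1] "with" : S/(S/NP)
  [1,3] S/NP   <
    [1,2] "quickly" : PP
    [2,3] "song" : (S/NP)\PP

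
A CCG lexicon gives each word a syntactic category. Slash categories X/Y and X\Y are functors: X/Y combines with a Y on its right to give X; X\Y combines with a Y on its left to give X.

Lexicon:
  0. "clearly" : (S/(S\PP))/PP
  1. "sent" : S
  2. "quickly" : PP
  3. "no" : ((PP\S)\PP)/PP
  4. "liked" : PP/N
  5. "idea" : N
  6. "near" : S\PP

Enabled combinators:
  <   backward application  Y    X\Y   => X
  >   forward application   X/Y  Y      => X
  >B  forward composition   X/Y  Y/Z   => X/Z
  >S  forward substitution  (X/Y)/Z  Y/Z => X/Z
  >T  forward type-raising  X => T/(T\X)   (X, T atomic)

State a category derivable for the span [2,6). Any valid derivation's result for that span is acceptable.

PP\S

[0,7] S   >
  [0,6] S/(S\PP)   >
    [0,1] "clearly" : (S/(S\PP))/PP
    [1,6] PP   <
      [1,2] "sent" : S
      [2,6] PP\S   <
        [2,3] "quickly" : PP
        [3,6] (PP\S)\PP   >
          [3,4] "no" : ((PP\S)\PP)/PP
          [4,6] PP   >
            [4,5] "liked" : PP/N
            [5,6] "idea" : N
  [6,7] "near" : S\PP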